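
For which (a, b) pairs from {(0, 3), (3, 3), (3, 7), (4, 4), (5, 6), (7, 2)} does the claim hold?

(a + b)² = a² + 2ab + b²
All pairs

Testing each pair:
(0, 3): LHS = 9, RHS = 9 → holds
(3, 3): LHS = 36, RHS = 36 → holds
(3, 7): LHS = 100, RHS = 100 → holds
(4, 4): LHS = 64, RHS = 64 → holds
(5, 6): LHS = 121, RHS = 121 → holds
(7, 2): LHS = 81, RHS = 81 → holds

Every pair satisfies the claim.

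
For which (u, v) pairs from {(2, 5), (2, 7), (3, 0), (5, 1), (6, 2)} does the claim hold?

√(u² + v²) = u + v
Testing each pair:
(2, 5): LHS = √(29) ≈ 5.385, RHS = 7 → fails
(2, 7): LHS = √(53) ≈ 7.28, RHS = 9 → fails
(3, 0): LHS = 3, RHS = 3 → holds
(5, 1): LHS = √(26) ≈ 5.099, RHS = 6 → fails
(6, 2): LHS = 2·√(10) ≈ 6.325, RHS = 8 → fails

1 of 5 pairs satisfies the claim.

Answer: (3, 0)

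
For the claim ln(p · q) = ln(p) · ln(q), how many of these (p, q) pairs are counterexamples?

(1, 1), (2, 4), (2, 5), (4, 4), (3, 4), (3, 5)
Testing each pair:
(1, 1): LHS = 0, RHS = 0 → satisfies claim
(2, 4): LHS = ln(8) ≈ 2.079, RHS = ln(2)·ln(4) ≈ 0.9609 → counterexample
(2, 5): LHS = ln(10) ≈ 2.303, RHS = ln(2)·ln(5) ≈ 1.116 → counterexample
(4, 4): LHS = ln(16) ≈ 2.773, RHS = ln(4)² ≈ 1.922 → counterexample
(3, 4): LHS = ln(12) ≈ 2.485, RHS = ln(3)·ln(4) ≈ 1.523 → counterexample
(3, 5): LHS = ln(15) ≈ 2.708, RHS = ln(3)·ln(5) ≈ 1.768 → counterexample

That makes 5 counterexamples.

Answer: 5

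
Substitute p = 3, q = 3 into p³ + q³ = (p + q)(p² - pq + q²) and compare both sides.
LHS = 3³ + 3³ = 54
RHS = (3 + 3)(3² - 3·3 + 3²) = 54

LHS = RHS: the two sides agree.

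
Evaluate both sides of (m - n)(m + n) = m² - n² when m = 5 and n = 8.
LHS = (5 - 8)(5 + 8) = -39
RHS = 5² - 8² = -39

LHS = RHS: the two sides agree.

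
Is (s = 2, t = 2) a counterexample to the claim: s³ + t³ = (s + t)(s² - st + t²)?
No

Substituting s = 2, t = 2:
LHS = 2³ + 2³ = 16
RHS = (2 + 2)(2² - 2·2 + 2²) = 16

The sides agree, so this pair does not disprove the claim.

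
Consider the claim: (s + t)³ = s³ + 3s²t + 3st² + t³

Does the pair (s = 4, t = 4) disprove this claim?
No

Substituting s = 4, t = 4:
LHS = (4 + 4)³ = 512
RHS = 4³ + 3·4²·4 + 3·4·4² + 4³ = 512

The sides agree, so this pair does not disprove the claim.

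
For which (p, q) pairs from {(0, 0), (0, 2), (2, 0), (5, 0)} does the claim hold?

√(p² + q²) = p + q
Testing each pair:
(0, 0): LHS = 0, RHS = 0 → holds
(0, 2): LHS = 2, RHS = 2 → holds
(2, 0): LHS = 2, RHS = 2 → holds
(5, 0): LHS = 5, RHS = 5 → holds

Every pair satisfies the claim.

Answer: All pairs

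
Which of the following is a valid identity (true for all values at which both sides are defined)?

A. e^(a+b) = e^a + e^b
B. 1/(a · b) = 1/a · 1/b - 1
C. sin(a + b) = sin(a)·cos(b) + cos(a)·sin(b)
C

A: fails at (2, 5) — LHS = e^7 ≈ 1097, RHS = e^2 + e^5 ≈ 155.8.
B: fails at (4, 4) — LHS = 1/16, RHS = -15/16.
C: holds — e.g. at (4, 5), both sides equal sin(9) ≈ 0.4121.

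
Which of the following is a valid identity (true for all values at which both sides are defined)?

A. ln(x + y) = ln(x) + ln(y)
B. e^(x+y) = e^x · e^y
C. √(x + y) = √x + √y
B

A: fails at (4, 5) — LHS = ln(9) ≈ 2.197, RHS = ln(4) + ln(5) ≈ 2.996.
B: holds — e.g. at (1, 1), both sides equal e^2 ≈ 7.389.
C: fails at (5, 5) — LHS = √(10) ≈ 3.162, RHS = 2·√(5) ≈ 4.472.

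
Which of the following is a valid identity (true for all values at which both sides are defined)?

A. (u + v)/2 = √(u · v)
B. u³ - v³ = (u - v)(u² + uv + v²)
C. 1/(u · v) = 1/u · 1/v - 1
B

A: fails at (1, 2) — LHS = 3/2, RHS = √(2) ≈ 1.414.
B: holds — e.g. at (3, 4), both sides equal -37.
C: fails at (5, 8) — LHS = 1/40, RHS = -39/40.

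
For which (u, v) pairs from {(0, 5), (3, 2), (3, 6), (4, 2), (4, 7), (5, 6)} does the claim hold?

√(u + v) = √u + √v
(0, 5)

Testing each pair:
(0, 5): LHS = √(5) ≈ 2.236, RHS = √(5) ≈ 2.236 → holds
(3, 2): LHS = √(5) ≈ 2.236, RHS = √(2) + √(3) ≈ 3.146 → fails
(3, 6): LHS = 3, RHS = √(3) + √(6) ≈ 4.182 → fails
(4, 2): LHS = √(6) ≈ 2.449, RHS = √(2) + 2 ≈ 3.414 → fails
(4, 7): LHS = √(11) ≈ 3.317, RHS = 2 + √(7) ≈ 4.646 → fails
(5, 6): LHS = √(11) ≈ 3.317, RHS = √(5) + √(6) ≈ 4.686 → fails

1 of 6 pairs satisfies the claim.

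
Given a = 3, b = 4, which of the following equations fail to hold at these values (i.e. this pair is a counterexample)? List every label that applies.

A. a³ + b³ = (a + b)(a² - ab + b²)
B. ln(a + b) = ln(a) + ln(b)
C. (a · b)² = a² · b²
Evaluating each claim at the given values:
A. LHS = 91, RHS = 91 → holds here (LHS = RHS)
B. LHS = ln(7) ≈ 1.946, RHS = ln(3) + ln(4) ≈ 2.485 → fails here (LHS ≠ RHS)
C. LHS = 144, RHS = 144 → holds here (LHS = RHS)

Answer: B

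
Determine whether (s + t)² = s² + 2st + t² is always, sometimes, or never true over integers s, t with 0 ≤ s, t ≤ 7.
Always true

The identity holds for every pair in the range. For instance at (s, t) = (7, 1): both sides equal 64.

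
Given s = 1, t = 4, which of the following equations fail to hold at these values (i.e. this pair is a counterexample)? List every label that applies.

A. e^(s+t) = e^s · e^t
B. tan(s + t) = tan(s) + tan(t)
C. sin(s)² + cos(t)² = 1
B, C

Evaluating each claim at the given values:
A. LHS = e^5 ≈ 148.4, RHS = e^5 ≈ 148.4 → holds here (LHS = RHS)
B. LHS = tan(5) ≈ -3.381, RHS = tan(4) + tan(1) ≈ 2.715 → fails here (LHS ≠ RHS)
C. LHS = cos(4)² + sin(1)² ≈ 1.135, RHS = 1 → fails here (LHS ≠ RHS)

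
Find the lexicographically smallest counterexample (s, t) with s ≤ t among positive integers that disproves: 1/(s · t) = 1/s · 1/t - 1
(s, t) = (1, 1)

Substituting (1, 1) into the claim:
LHS = 1/(1 · 1) = 1
RHS = 1/1 · 1/1 - 1 = 0

Since LHS ≠ RHS, this pair disproves the claim, and no lexicographically smaller pair (s ≤ t, positive integers) does.

For instance (3, 5) is also a counterexample (LHS = 1/15, RHS = -14/15), but it's lexicographically larger.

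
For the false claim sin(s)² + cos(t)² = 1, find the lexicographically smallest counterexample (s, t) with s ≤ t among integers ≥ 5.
(s, t) = (5, 6)

At (5, 5): both sides equal 1, so it holds there.

Substituting (5, 6) into the claim:
LHS = sin(5)² + cos(6)² ≈ 1.841
RHS = 1

Since LHS ≠ RHS, this pair disproves the claim, and no lexicographically smaller pair (s ≤ t, integers ≥ 5) does.

For instance (5, 8) is also a counterexample (LHS = cos(8)² + sin(5)² ≈ 0.9407, RHS = 1), but it's lexicographically larger.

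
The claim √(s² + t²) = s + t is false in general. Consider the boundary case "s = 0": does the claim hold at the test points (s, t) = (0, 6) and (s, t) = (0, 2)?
Yes, holds at both test points

At (0, 6): LHS = 6, RHS = 6 → equal
At (0, 2): LHS = 2, RHS = 2 → equal

So the claim does hold at both of these boundary points, even though it is not an identity.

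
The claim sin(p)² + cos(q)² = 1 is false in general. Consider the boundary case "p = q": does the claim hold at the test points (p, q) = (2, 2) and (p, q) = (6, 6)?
At (2, 2): LHS = cos(2)² + sin(2)² = 1, RHS = 1 → equal
At (6, 6): LHS = sin(6)² + cos(6)² = 1, RHS = 1 → equal

So the claim does hold at both of these boundary points, even though it is not an identity.

Answer: Yes, holds at both test points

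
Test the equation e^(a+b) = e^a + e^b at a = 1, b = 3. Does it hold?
Substituting a = 1, b = 3:

LHS = e^(1+3) = e^4 ≈ 54.6
RHS = e^1 + e^3 = e + e^3 ≈ 22.8

LHS ≠ RHS, so the equation does not hold at this point.

Answer: Fails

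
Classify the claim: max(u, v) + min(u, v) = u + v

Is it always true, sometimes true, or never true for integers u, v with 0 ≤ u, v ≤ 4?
Always true

The identity holds for every pair in the range. For instance at (u, v) = (2, 1): both sides equal 3.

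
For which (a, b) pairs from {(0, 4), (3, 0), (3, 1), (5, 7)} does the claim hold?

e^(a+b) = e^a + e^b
Testing each pair:
(0, 4): LHS = e^4 ≈ 54.6, RHS = 1 + e^4 ≈ 55.6 → fails
(3, 0): LHS = e^3 ≈ 20.09, RHS = 1 + e^3 ≈ 21.09 → fails
(3, 1): LHS = e^4 ≈ 54.6, RHS = e + e^3 ≈ 22.8 → fails
(5, 7): LHS = e^12 ≈ 162754.8, RHS = e^5 + e^7 ≈ 1245 → fails

No pair satisfies the claim.

Answer: None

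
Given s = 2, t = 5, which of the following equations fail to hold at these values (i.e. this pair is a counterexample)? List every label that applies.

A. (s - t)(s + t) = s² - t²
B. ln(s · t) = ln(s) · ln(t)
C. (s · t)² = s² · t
Evaluating each claim at the given values:
A. LHS = -21, RHS = -21 → holds here (LHS = RHS)
B. LHS = ln(10) ≈ 2.303, RHS = ln(2)·ln(5) ≈ 1.116 → fails here (LHS ≠ RHS)
C. LHS = 100, RHS = 20 → fails here (LHS ≠ RHS)

Answer: B, C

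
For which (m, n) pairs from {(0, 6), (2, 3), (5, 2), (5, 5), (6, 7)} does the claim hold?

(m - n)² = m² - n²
(5, 5)

Testing each pair:
(0, 6): LHS = 36, RHS = -36 → fails
(2, 3): LHS = 1, RHS = -5 → fails
(5, 2): LHS = 9, RHS = 21 → fails
(5, 5): LHS = 0, RHS = 0 → holds
(6, 7): LHS = 1, RHS = -13 → fails

1 of 5 pairs satisfies the claim.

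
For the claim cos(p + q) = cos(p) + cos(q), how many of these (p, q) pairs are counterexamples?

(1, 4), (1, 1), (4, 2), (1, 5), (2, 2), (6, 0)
Testing each pair:
(1, 4): LHS = cos(5) ≈ 0.2837, RHS = cos(4) + cos(1) ≈ -0.1133 → counterexample
(1, 1): LHS = cos(2) ≈ -0.4161, RHS = 2·cos(1) ≈ 1.081 → counterexample
(4, 2): LHS = cos(6) ≈ 0.9602, RHS = cos(4) + cos(2) ≈ -1.07 → counterexample
(1, 5): LHS = cos(6) ≈ 0.9602, RHS = cos(5) + cos(1) ≈ 0.824 → counterexample
(2, 2): LHS = cos(4) ≈ -0.6536, RHS = 2·cos(2) ≈ -0.8323 → counterexample
(6, 0): LHS = cos(6) ≈ 0.9602, RHS = cos(6) + 1 ≈ 1.96 → counterexample

That makes 6 counterexamples.

Answer: 6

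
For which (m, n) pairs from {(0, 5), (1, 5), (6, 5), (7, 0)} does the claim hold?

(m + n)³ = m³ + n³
(0, 5), (7, 0)

Testing each pair:
(0, 5): LHS = 125, RHS = 125 → holds
(1, 5): LHS = 216, RHS = 126 → fails
(6, 5): LHS = 1331, RHS = 341 → fails
(7, 0): LHS = 343, RHS = 343 → holds

2 of 4 pairs satisfy the claim.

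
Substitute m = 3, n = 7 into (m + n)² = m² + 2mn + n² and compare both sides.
LHS = (3 + 7)² = 100
RHS = 3² + 2·3·7 + 7² = 100

LHS = RHS: the two sides agree.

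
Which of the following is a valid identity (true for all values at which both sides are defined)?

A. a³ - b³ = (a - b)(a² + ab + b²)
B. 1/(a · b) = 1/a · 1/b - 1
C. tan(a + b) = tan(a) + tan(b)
A

A: holds — e.g. at (2, 4), both sides equal -56.
B: fails at (2, 2) — LHS = 1/4, RHS = -3/4.
C: fails at (4, 5) — LHS = tan(9) ≈ -0.4523, RHS = tan(5) + tan(4) ≈ -2.223.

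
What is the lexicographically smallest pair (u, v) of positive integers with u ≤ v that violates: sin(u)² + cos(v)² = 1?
At (1, 1): both sides equal 1, so it holds there.

Substituting (1, 2) into the claim:
LHS = sin(1)² + cos(2)² ≈ 0.8813
RHS = 1

Since LHS ≠ RHS, this pair disproves the claim, and no lexicographically smaller pair (u ≤ v, positive integers) does.

For instance (4, 6) is also a counterexample (LHS = sin(4)² + cos(6)² ≈ 1.495, RHS = 1), but it's lexicographically larger.

Answer: (u, v) = (1, 2)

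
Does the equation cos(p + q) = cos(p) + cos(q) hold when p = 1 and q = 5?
Fails

Substituting p = 1, q = 5:

LHS = cos(1 + 5) = cos(6) ≈ 0.9602
RHS = cos(1) + cos(5) ≈ 0.824

LHS ≠ RHS, so the equation does not hold at this point.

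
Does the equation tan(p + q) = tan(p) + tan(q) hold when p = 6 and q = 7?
Fails

Substituting p = 6, q = 7:

LHS = tan(6 + 7) = tan(13) ≈ 0.463
RHS = tan(6) + tan(7) ≈ 0.5804

LHS ≠ RHS, so the equation does not hold at this point.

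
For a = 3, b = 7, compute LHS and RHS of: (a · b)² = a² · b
LHS = (3 · 7)² = 441
RHS = 3² · 7 = 63

LHS ≠ RHS, so the equation does not hold here.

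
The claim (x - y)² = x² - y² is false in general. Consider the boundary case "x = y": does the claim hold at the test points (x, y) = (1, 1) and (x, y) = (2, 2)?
Yes, holds at both test points

At (1, 1): LHS = 0, RHS = 0 → equal
At (2, 2): LHS = 0, RHS = 0 → equal

So the claim does hold at both of these boundary points, even though it is not an identity.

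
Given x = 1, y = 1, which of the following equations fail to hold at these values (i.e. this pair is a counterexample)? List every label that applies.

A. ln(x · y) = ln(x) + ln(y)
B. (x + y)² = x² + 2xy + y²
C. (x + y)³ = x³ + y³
C

Evaluating each claim at the given values:
A. LHS = 0, RHS = 0 → holds here (LHS = RHS)
B. LHS = 4, RHS = 4 → holds here (LHS = RHS)
C. LHS = 8, RHS = 2 → fails here (LHS ≠ RHS)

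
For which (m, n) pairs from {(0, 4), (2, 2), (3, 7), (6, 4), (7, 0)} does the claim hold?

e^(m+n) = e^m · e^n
All pairs

Testing each pair:
(0, 4): LHS = e^4 ≈ 54.6, RHS = e^4 ≈ 54.6 → holds
(2, 2): LHS = e^4 ≈ 54.6, RHS = e^4 ≈ 54.6 → holds
(3, 7): LHS = e^10 ≈ 22026.5, RHS = e^10 ≈ 22026.5 → holds
(6, 4): LHS = e^10 ≈ 22026.5, RHS = e^10 ≈ 22026.5 → holds
(7, 0): LHS = e^7 ≈ 1097, RHS = e^7 ≈ 1097 → holds

Every pair satisfies the claim.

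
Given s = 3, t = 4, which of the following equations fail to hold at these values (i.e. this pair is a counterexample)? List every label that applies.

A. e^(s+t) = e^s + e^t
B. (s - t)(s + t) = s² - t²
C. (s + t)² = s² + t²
Evaluating each claim at the given values:
A. LHS = e^7 ≈ 1097, RHS = e^3 + e^4 ≈ 74.68 → fails here (LHS ≠ RHS)
B. LHS = -7, RHS = -7 → holds here (LHS = RHS)
C. LHS = 49, RHS = 25 → fails here (LHS ≠ RHS)

Answer: A, C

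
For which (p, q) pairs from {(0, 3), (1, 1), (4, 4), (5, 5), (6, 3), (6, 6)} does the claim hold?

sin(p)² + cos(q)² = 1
(1, 1), (4, 4), (5, 5), (6, 6)

Testing each pair:
(0, 3): LHS = cos(3)² ≈ 0.9801, RHS = 1 → fails
(1, 1): LHS = cos(1)² + sin(1)² = 1, RHS = 1 → holds
(4, 4): LHS = cos(4)² + sin(4)² = 1, RHS = 1 → holds
(5, 5): LHS = cos(5)² + sin(5)² = 1, RHS = 1 → holds
(6, 3): LHS = sin(6)² + cos(3)² ≈ 1.058, RHS = 1 → fails
(6, 6): LHS = sin(6)² + cos(6)² = 1, RHS = 1 → holds

4 of 6 pairs satisfy the claim.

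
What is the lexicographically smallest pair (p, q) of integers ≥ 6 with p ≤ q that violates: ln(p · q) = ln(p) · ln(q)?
Substituting (6, 6) into the claim:
LHS = ln(6 · 6) = ln(36) ≈ 3.584
RHS = ln(6) · ln(6) = ln(6)² ≈ 3.21

Since LHS ≠ RHS, this pair disproves the claim, and no lexicographically smaller pair (p ≤ q, integers ≥ 6) does.

For instance (7, 8) is also a counterexample (LHS = ln(56) ≈ 4.025, RHS = ln(7)·ln(8) ≈ 4.046), but it's lexicographically larger.

Answer: (p, q) = (6, 6)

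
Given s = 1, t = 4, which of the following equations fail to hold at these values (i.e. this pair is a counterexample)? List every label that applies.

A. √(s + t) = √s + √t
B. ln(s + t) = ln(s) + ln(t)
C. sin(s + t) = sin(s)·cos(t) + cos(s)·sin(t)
Evaluating each claim at the given values:
A. LHS = √(5) ≈ 2.236, RHS = 3 → fails here (LHS ≠ RHS)
B. LHS = ln(5) ≈ 1.609, RHS = ln(4) ≈ 1.386 → fails here (LHS ≠ RHS)
C. LHS = sin(5) ≈ -0.9589, RHS = sin(1)·cos(4) + sin(4)·cos(1) ≈ -0.9589 → holds here (LHS = RHS)

Answer: A, B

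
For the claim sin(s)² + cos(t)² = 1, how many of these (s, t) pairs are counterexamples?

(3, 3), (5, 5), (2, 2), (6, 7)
Testing each pair:
(3, 3): LHS = sin(3)² + cos(3)² = 1, RHS = 1 → satisfies claim
(5, 5): LHS = cos(5)² + sin(5)² = 1, RHS = 1 → satisfies claim
(2, 2): LHS = cos(2)² + sin(2)² = 1, RHS = 1 → satisfies claim
(6, 7): LHS = sin(6)² + cos(7)² ≈ 0.6464, RHS = 1 → counterexample

That makes 1 counterexample.

Answer: 1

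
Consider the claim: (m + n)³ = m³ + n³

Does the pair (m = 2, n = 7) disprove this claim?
Substituting m = 2, n = 7:
LHS = (2 + 7)³ = 729
RHS = 2³ + 7³ = 351

Since LHS ≠ RHS, this pair disproves the claim.

Answer: Yes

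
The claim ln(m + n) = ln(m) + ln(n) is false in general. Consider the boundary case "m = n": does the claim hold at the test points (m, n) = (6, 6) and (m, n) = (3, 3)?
At (6, 6): LHS = ln(12) ≈ 2.485 ≠ RHS = 2·ln(6) ≈ 3.584
At (3, 3): LHS = ln(6) ≈ 1.792 ≠ RHS = 2·ln(3) ≈ 2.197

Answer: No, fails at both test points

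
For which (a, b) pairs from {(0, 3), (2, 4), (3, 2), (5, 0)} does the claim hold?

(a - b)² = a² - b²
Testing each pair:
(0, 3): LHS = 9, RHS = -9 → fails
(2, 4): LHS = 4, RHS = -12 → fails
(3, 2): LHS = 1, RHS = 5 → fails
(5, 0): LHS = 25, RHS = 25 → holds

1 of 4 pairs satisfies the claim.

Answer: (5, 0)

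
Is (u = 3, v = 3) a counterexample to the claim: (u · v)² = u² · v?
Yes

Substituting u = 3, v = 3:
LHS = (3 · 3)² = 81
RHS = 3² · 3 = 27

Since LHS ≠ RHS, this pair disproves the claim.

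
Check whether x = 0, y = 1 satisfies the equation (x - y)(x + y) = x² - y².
Substituting x = 0, y = 1:

LHS = (0 - 1)(0 + 1) = -1
RHS = 0² - 1² = -1

LHS = RHS, so the equation holds at this point.

Answer: Holds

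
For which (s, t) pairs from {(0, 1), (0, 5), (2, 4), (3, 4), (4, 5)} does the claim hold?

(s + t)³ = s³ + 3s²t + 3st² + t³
Testing each pair:
(0, 1): LHS = 1, RHS = 1 → holds
(0, 5): LHS = 125, RHS = 125 → holds
(2, 4): LHS = 216, RHS = 216 → holds
(3, 4): LHS = 343, RHS = 343 → holds
(4, 5): LHS = 729, RHS = 729 → holds

Every pair satisfies the claim.

Answer: All pairs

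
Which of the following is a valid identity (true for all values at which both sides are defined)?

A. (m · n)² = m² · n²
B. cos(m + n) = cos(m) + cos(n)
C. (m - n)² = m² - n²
A: holds — e.g. at (4, 4), both sides equal 256.
B: fails at (1, 3) — LHS = cos(4) ≈ -0.6536, RHS = cos(3) + cos(1) ≈ -0.4497.
C: fails at (1, 5) — LHS = 16, RHS = -24.

Answer: A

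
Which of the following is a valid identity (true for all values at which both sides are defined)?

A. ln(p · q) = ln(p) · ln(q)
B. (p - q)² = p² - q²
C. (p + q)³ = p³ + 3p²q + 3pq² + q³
A: fails at (2, 5) — LHS = ln(10) ≈ 2.303, RHS = ln(2)·ln(5) ≈ 1.116.
B: fails at (4, 5) — LHS = 1, RHS = -9.
C: holds — e.g. at (1, 2), both sides equal 27.

Answer: C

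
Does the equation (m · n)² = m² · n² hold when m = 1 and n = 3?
Holds

Substituting m = 1, n = 3:

LHS = (1 · 3)² = 9
RHS = 1² · 3² = 9

LHS = RHS, so the equation holds at this point.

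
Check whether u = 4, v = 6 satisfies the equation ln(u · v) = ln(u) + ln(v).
Substituting u = 4, v = 6:

LHS = ln(4 · 6) = ln(24) ≈ 3.178
RHS = ln(4) + ln(6) ≈ 3.178

LHS = RHS, so the equation holds at this point.

Answer: Holds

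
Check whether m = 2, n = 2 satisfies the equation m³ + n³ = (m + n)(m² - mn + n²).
Substituting m = 2, n = 2:

LHS = 2³ + 2³ = 16
RHS = (2 + 2)(2² - 2·2 + 2²) = 16

LHS = RHS, so the equation holds at this point.

Answer: Holds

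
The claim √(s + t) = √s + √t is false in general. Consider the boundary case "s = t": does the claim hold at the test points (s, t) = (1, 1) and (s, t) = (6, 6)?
At (1, 1): LHS = √(2) ≈ 1.414 ≠ RHS = 2
At (6, 6): LHS = 2·√(3) ≈ 3.464 ≠ RHS = 2·√(6) ≈ 4.899

Answer: No, fails at both test points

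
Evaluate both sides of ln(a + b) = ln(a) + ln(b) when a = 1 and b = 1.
LHS = ln(1 + 1) = ln(2) ≈ 0.6931
RHS = ln(1) + ln(1) = 0

LHS ≠ RHS (they differ by about 0.6931), so the equation does not hold here.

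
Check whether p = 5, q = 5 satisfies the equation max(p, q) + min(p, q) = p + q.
Holds

Substituting p = 5, q = 5:

LHS = max(5, 5) + min(5, 5) = 10
RHS = 5 + 5 = 10

LHS = RHS, so the equation holds at this point.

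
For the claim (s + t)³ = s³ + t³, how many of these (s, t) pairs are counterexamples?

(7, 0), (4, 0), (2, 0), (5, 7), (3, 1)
2

Testing each pair:
(7, 0): LHS = 343, RHS = 343 → satisfies claim
(4, 0): LHS = 64, RHS = 64 → satisfies claim
(2, 0): LHS = 8, RHS = 8 → satisfies claim
(5, 7): LHS = 1728, RHS = 468 → counterexample
(3, 1): LHS = 64, RHS = 28 → counterexample

That makes 2 counterexamples.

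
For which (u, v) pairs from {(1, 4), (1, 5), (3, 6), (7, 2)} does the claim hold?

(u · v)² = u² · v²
All pairs

Testing each pair:
(1, 4): LHS = 16, RHS = 16 → holds
(1, 5): LHS = 25, RHS = 25 → holds
(3, 6): LHS = 324, RHS = 324 → holds
(7, 2): LHS = 196, RHS = 196 → holds

Every pair satisfies the claim.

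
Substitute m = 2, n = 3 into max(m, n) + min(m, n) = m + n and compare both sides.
LHS = max(2, 3) + min(2, 3) = 5
RHS = 2 + 3 = 5

LHS = RHS: the two sides agree.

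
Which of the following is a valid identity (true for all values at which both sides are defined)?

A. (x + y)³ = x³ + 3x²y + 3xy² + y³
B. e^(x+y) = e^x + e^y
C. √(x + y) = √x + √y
A: holds — e.g. at (3, 4), both sides equal 343.
B: fails at (1, 2) — LHS = e^3 ≈ 20.09, RHS = e + e^2 ≈ 10.11.
C: fails at (5, 8) — LHS = √(13) ≈ 3.606, RHS = √(5) + 2·√(2) ≈ 5.064.

Answer: A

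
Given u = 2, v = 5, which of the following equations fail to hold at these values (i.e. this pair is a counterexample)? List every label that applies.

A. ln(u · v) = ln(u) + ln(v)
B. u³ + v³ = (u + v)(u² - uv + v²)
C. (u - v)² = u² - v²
Evaluating each claim at the given values:
A. LHS = ln(10) ≈ 2.303, RHS = ln(2) + ln(5) ≈ 2.303 → holds here (LHS = RHS)
B. LHS = 133, RHS = 133 → holds here (LHS = RHS)
C. LHS = 9, RHS = -21 → fails here (LHS ≠ RHS)

Answer: C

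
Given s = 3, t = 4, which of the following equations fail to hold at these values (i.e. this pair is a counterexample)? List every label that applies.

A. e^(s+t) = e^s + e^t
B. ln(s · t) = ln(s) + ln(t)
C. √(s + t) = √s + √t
Evaluating each claim at the given values:
A. LHS = e^7 ≈ 1097, RHS = e^3 + e^4 ≈ 74.68 → fails here (LHS ≠ RHS)
B. LHS = ln(12) ≈ 2.485, RHS = ln(3) + ln(4) ≈ 2.485 → holds here (LHS = RHS)
C. LHS = √(7) ≈ 2.646, RHS = √(3) + 2 ≈ 3.732 → fails here (LHS ≠ RHS)

Answer: A, C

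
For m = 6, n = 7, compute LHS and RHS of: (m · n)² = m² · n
LHS = (6 · 7)² = 1764
RHS = 6² · 7 = 252

LHS ≠ RHS, so the equation does not hold here.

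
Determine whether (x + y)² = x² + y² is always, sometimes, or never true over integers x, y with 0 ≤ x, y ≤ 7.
Sometimes true

It holds at (x, y) = (0, 1) (both sides equal 1), but fails at (x, y) = (6, 1) (LHS = 49, RHS = 37).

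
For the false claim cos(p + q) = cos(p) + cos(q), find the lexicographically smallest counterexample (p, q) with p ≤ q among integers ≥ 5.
Substituting (5, 5) into the claim:
LHS = cos(5 + 5) = cos(10) ≈ -0.8391
RHS = cos(5) + cos(5) = 2·cos(5) ≈ 0.5673

Since LHS ≠ RHS, this pair disproves the claim, and no lexicographically smaller pair (p ≤ q, integers ≥ 5) does.

For instance (6, 7) is also a counterexample (LHS = cos(13) ≈ 0.9074, RHS = cos(7) + cos(6) ≈ 1.714), but it's lexicographically larger.

Answer: (p, q) = (5, 5)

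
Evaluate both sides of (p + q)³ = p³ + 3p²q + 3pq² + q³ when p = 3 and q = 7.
LHS = (3 + 7)³ = 1000
RHS = 3³ + 3·3²·7 + 3·3·7² + 7³ = 1000

LHS = RHS: the two sides agree.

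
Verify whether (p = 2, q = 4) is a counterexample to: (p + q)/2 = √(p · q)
Substituting p = 2, q = 4:
LHS = (2 + 4)/2 = 3
RHS = √(2 · 4) = 2·√(2) ≈ 2.828

Since LHS ≠ RHS, this pair disproves the claim.

Answer: Yes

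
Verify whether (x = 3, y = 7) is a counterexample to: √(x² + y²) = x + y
Yes

Substituting x = 3, y = 7:
LHS = √(3² + 7²) = √(58) ≈ 7.616
RHS = 3 + 7 = 10

Since LHS ≠ RHS, this pair disproves the claim.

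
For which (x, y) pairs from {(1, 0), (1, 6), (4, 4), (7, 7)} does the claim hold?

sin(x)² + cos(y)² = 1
(4, 4), (7, 7)

Testing each pair:
(1, 0): LHS = sin(1)² + 1 ≈ 1.708, RHS = 1 → fails
(1, 6): LHS = sin(1)² + cos(6)² ≈ 1.63, RHS = 1 → fails
(4, 4): LHS = cos(4)² + sin(4)² = 1, RHS = 1 → holds
(7, 7): LHS = sin(7)² + cos(7)² = 1, RHS = 1 → holds

2 of 4 pairs satisfy the claim.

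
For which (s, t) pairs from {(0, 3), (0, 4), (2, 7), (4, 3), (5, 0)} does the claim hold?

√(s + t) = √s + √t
(0, 3), (0, 4), (5, 0)

Testing each pair:
(0, 3): LHS = √(3) ≈ 1.732, RHS = √(3) ≈ 1.732 → holds
(0, 4): LHS = 2, RHS = 2 → holds
(2, 7): LHS = 3, RHS = √(2) + √(7) ≈ 4.06 → fails
(4, 3): LHS = √(7) ≈ 2.646, RHS = √(3) + 2 ≈ 3.732 → fails
(5, 0): LHS = √(5) ≈ 2.236, RHS = √(5) ≈ 2.236 → holds

3 of 5 pairs satisfy the claim.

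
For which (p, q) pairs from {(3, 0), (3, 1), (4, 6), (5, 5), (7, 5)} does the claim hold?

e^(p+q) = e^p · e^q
Testing each pair:
(3, 0): LHS = e^3 ≈ 20.09, RHS = e^3 ≈ 20.09 → holds
(3, 1): LHS = e^4 ≈ 54.6, RHS = e^4 ≈ 54.6 → holds
(4, 6): LHS = e^10 ≈ 22026.5, RHS = e^10 ≈ 22026.5 → holds
(5, 5): LHS = e^10 ≈ 22026.5, RHS = e^10 ≈ 22026.5 → holds
(7, 5): LHS = e^12 ≈ 162754.8, RHS = e^12 ≈ 162754.8 → holds

Every pair satisfies the claim.

Answer: All pairs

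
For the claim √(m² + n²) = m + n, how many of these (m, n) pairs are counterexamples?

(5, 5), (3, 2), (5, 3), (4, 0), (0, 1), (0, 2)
3

Testing each pair:
(5, 5): LHS = 5·√(2) ≈ 7.071, RHS = 10 → counterexample
(3, 2): LHS = √(13) ≈ 3.606, RHS = 5 → counterexample
(5, 3): LHS = √(34) ≈ 5.831, RHS = 8 → counterexample
(4, 0): LHS = 4, RHS = 4 → satisfies claim
(0, 1): LHS = 1, RHS = 1 → satisfies claim
(0, 2): LHS = 2, RHS = 2 → satisfies claim

That makes 3 counterexamples.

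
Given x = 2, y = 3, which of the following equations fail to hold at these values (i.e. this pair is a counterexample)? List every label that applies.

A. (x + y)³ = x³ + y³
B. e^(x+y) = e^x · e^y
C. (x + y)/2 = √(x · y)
A, C

Evaluating each claim at the given values:
A. LHS = 125, RHS = 35 → fails here (LHS ≠ RHS)
B. LHS = e^5 ≈ 148.4, RHS = e^5 ≈ 148.4 → holds here (LHS = RHS)
C. LHS = 5/2, RHS = √(6) ≈ 2.449 → fails here (LHS ≠ RHS)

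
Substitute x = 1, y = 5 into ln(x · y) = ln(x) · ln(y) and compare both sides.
LHS = ln(1 · 5) = ln(5) ≈ 1.609
RHS = ln(1) · ln(5) = 0

LHS ≠ RHS (they differ by about 1.609), so the equation does not hold here.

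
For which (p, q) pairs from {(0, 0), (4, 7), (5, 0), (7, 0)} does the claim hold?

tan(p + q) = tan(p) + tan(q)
(0, 0), (5, 0), (7, 0)

Testing each pair:
(0, 0): LHS = 0, RHS = 0 → holds
(4, 7): LHS = tan(11) ≈ -226, RHS = tan(7) + tan(4) ≈ 2.029 → fails
(5, 0): LHS = tan(5) ≈ -3.381, RHS = tan(5) ≈ -3.381 → holds
(7, 0): LHS = tan(7) ≈ 0.8714, RHS = tan(7) ≈ 0.8714 → holds

3 of 4 pairs satisfy the claim.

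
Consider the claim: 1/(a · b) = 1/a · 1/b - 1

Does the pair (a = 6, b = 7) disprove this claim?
Yes

Substituting a = 6, b = 7:
LHS = 1/(6 · 7) = 1/42
RHS = 1/6 · 1/7 - 1 = -41/42

Since LHS ≠ RHS, this pair disproves the claim.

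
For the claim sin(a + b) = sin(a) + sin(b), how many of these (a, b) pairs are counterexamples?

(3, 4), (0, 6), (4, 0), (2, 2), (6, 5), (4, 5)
Testing each pair:
(3, 4): LHS = sin(7) ≈ 0.657, RHS = sin(4) + sin(3) ≈ -0.6157 → counterexample
(0, 6): LHS = sin(6) ≈ -0.2794, RHS = sin(6) ≈ -0.2794 → satisfies claim
(4, 0): LHS = sin(4) ≈ -0.7568, RHS = sin(4) ≈ -0.7568 → satisfies claim
(2, 2): LHS = sin(4) ≈ -0.7568, RHS = 2·sin(2) ≈ 1.819 → counterexample
(6, 5): LHS = sin(11) ≈ -1, RHS = sin(5) + sin(6) ≈ -1.238 → counterexample
(4, 5): LHS = sin(9) ≈ 0.4121, RHS = sin(5) + sin(4) ≈ -1.716 → counterexample

That makes 4 counterexamples.

Answer: 4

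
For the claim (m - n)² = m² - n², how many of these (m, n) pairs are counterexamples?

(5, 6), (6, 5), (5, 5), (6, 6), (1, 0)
2

Testing each pair:
(5, 6): LHS = 1, RHS = -11 → counterexample
(6, 5): LHS = 1, RHS = 11 → counterexample
(5, 5): LHS = 0, RHS = 0 → satisfies claim
(6, 6): LHS = 0, RHS = 0 → satisfies claim
(1, 0): LHS = 1, RHS = 1 → satisfies claim

That makes 2 counterexamples.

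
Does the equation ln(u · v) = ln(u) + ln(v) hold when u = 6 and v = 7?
Holds

Substituting u = 6, v = 7:

LHS = ln(6 · 7) = ln(42) ≈ 3.738
RHS = ln(6) + ln(7) ≈ 3.738

LHS = RHS, so the equation holds at this point.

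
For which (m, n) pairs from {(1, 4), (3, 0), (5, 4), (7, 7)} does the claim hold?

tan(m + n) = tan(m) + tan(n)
(3, 0)

Testing each pair:
(1, 4): LHS = tan(5) ≈ -3.381, RHS = tan(4) + tan(1) ≈ 2.715 → fails
(3, 0): LHS = tan(3) ≈ -0.1425, RHS = tan(3) ≈ -0.1425 → holds
(5, 4): LHS = tan(9) ≈ -0.4523, RHS = tan(5) + tan(4) ≈ -2.223 → fails
(7, 7): LHS = tan(14) ≈ 7.245, RHS = 2·tan(7) ≈ 1.743 → fails

1 of 4 pairs satisfies the claim.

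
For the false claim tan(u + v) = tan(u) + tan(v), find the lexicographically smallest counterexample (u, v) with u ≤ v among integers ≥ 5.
(u, v) = (5, 5)

Substituting (5, 5) into the claim:
LHS = tan(5 + 5) = tan(10) ≈ 0.6484
RHS = tan(5) + tan(5) = 2·tan(5) ≈ -6.761

Since LHS ≠ RHS, this pair disproves the claim, and no lexicographically smaller pair (u ≤ v, integers ≥ 5) does.

For instance (6, 7) is also a counterexample (LHS = tan(13) ≈ 0.463, RHS = tan(6) + tan(7) ≈ 0.5804), but it's lexicographically larger.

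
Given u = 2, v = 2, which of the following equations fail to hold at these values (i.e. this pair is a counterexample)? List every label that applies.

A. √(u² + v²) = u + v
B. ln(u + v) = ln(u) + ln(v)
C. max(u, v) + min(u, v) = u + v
Evaluating each claim at the given values:
A. LHS = 2·√(2) ≈ 2.828, RHS = 4 → fails here (LHS ≠ RHS)
B. LHS = ln(4) ≈ 1.386, RHS = 2·ln(2) ≈ 1.386 → holds here (LHS = RHS)
C. LHS = 4, RHS = 4 → holds here (LHS = RHS)

Answer: A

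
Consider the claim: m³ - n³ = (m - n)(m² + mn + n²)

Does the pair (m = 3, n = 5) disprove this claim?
Substituting m = 3, n = 5:
LHS = 3³ - 5³ = -98
RHS = (3 - 5)(3² + 3·5 + 5²) = -98

The sides agree, so this pair does not disprove the claim.

Answer: No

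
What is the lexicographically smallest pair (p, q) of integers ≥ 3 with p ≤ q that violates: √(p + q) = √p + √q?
Substituting (3, 3) into the claim:
LHS = √(3 + 3) = √(6) ≈ 2.449
RHS = √3 + √3 = 2·√(3) ≈ 3.464

Since LHS ≠ RHS, this pair disproves the claim, and no lexicographically smaller pair (p ≤ q, integers ≥ 3) does.

For instance (9, 10) is also a counterexample (LHS = √(19) ≈ 4.359, RHS = 3 + √(10) ≈ 6.162), but it's lexicographically larger.

Answer: (p, q) = (3, 3)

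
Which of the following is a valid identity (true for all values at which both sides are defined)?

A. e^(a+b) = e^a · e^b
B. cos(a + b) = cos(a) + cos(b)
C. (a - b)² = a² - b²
A: holds — e.g. at (6, 7), both sides equal e^13 ≈ 442413.4.
B: fails at (1, 5) — LHS = cos(6) ≈ 0.9602, RHS = cos(5) + cos(1) ≈ 0.824.
C: fails at (6, 7) — LHS = 1, RHS = -13.

Answer: A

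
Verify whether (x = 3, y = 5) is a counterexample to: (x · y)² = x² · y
Substituting x = 3, y = 5:
LHS = (3 · 5)² = 225
RHS = 3² · 5 = 45

Since LHS ≠ RHS, this pair disproves the claim.

Answer: Yes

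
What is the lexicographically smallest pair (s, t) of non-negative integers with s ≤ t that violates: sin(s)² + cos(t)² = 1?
Substituting (0, 1) into the claim:
LHS = sin(0)² + cos(1)² = cos(1)² ≈ 0.2919
RHS = 1

Since LHS ≠ RHS, this pair disproves the claim, and no lexicographically smaller pair (s ≤ t, non-negative integers) does.

For instance (3, 6) is also a counterexample (LHS = sin(3)² + cos(6)² ≈ 0.9418, RHS = 1), but it's lexicographically larger.

Answer: (s, t) = (0, 1)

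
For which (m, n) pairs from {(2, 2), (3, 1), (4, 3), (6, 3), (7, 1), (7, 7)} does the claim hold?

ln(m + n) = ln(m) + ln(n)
Testing each pair:
(2, 2): LHS = ln(4) ≈ 1.386, RHS = 2·ln(2) ≈ 1.386 → holds
(3, 1): LHS = ln(4) ≈ 1.386, RHS = ln(3) ≈ 1.099 → fails
(4, 3): LHS = ln(7) ≈ 1.946, RHS = ln(3) + ln(4) ≈ 2.485 → fails
(6, 3): LHS = ln(9) ≈ 2.197, RHS = ln(3) + ln(6) ≈ 2.89 → fails
(7, 1): LHS = ln(8) ≈ 2.079, RHS = ln(7) ≈ 1.946 → fails
(7, 7): LHS = ln(14) ≈ 2.639, RHS = 2·ln(7) ≈ 3.892 → fails

1 of 6 pairs satisfies the claim.

Answer: (2, 2)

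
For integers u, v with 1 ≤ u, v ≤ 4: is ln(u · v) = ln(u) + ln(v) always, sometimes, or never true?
The identity holds for every pair in the range. For instance at (u, v) = (1, 2): both sides equal ln(2) ≈ 0.6931.

Answer: Always true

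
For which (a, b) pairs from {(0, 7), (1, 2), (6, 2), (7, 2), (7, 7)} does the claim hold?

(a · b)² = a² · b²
All pairs

Testing each pair:
(0, 7): LHS = 0, RHS = 0 → holds
(1, 2): LHS = 4, RHS = 4 → holds
(6, 2): LHS = 144, RHS = 144 → holds
(7, 2): LHS = 196, RHS = 196 → holds
(7, 7): LHS = 2401, RHS = 2401 → holds

Every pair satisfies the claim.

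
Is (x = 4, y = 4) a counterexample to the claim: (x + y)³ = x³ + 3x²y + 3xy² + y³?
Substituting x = 4, y = 4:
LHS = (4 + 4)³ = 512
RHS = 4³ + 3·4²·4 + 3·4·4² + 4³ = 512

The sides agree, so this pair does not disprove the claim.

Answer: No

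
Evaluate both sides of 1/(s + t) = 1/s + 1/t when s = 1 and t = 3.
LHS = 1/(1 + 3) = 1/4
RHS = 1/1 + 1/3 = 4/3

LHS ≠ RHS, so the equation does not hold here.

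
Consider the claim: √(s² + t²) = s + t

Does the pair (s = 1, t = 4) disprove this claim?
Yes

Substituting s = 1, t = 4:
LHS = √(1² + 4²) = √(17) ≈ 4.123
RHS = 1 + 4 = 5

Since LHS ≠ RHS, this pair disproves the claim.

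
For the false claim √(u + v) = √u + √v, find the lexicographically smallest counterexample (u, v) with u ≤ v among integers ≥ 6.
Substituting (6, 6) into the claim:
LHS = √(6 + 6) = 2·√(3) ≈ 3.464
RHS = √6 + √6 = 2·√(6) ≈ 4.899

Since LHS ≠ RHS, this pair disproves the claim, and no lexicographically smaller pair (u ≤ v, integers ≥ 6) does.

For instance (6, 11) is also a counterexample (LHS = √(17) ≈ 4.123, RHS = √(6) + √(11) ≈ 5.766), but it's lexicographically larger.

Answer: (u, v) = (6, 6)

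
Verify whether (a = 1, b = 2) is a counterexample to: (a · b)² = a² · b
Yes

Substituting a = 1, b = 2:
LHS = (1 · 2)² = 4
RHS = 1² · 2 = 2

Since LHS ≠ RHS, this pair disproves the claim.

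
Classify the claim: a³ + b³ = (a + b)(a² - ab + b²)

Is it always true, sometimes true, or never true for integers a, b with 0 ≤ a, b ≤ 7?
The identity holds for every pair in the range. For instance at (a, b) = (2, 2): both sides equal 16.

Answer: Always true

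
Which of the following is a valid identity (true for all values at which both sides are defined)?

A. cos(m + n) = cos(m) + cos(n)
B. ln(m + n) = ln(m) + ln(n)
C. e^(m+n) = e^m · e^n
A: fails at (5, 8) — LHS = cos(13) ≈ 0.9074, RHS = cos(8) + cos(5) ≈ 0.1382.
B: fails at (4, 5) — LHS = ln(9) ≈ 2.197, RHS = ln(4) + ln(5) ≈ 2.996.
C: holds — e.g. at (1, 4), both sides equal e^5 ≈ 148.4.

Answer: C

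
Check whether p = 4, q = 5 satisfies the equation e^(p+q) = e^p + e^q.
Substituting p = 4, q = 5:

LHS = e^(4+5) = e^9 ≈ 8103
RHS = e^4 + e^5 ≈ 203

LHS ≠ RHS, so the equation does not hold at this point.

Answer: Fails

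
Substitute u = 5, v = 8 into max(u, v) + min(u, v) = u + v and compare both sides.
LHS = max(5, 8) + min(5, 8) = 13
RHS = 5 + 8 = 13

LHS = RHS: the two sides agree.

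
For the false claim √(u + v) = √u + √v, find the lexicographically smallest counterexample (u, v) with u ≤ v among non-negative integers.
At (0, 1): both sides equal 1, so it holds there.
At (0, 2): both sides equal √(2) ≈ 1.414, so it holds there.

Substituting (1, 1) into the claim:
LHS = √(1 + 1) = √(2) ≈ 1.414
RHS = √1 + √1 = 2

Since LHS ≠ RHS, this pair disproves the claim, and no lexicographically smaller pair (u ≤ v, non-negative integers) does.

For instance (3, 6) is also a counterexample (LHS = 3, RHS = √(3) + √(6) ≈ 4.182), but it's lexicographically larger.

Answer: (u, v) = (1, 1)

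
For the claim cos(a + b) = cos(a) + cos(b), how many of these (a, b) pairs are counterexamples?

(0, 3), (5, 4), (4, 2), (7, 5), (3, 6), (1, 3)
Testing each pair:
(0, 3): LHS = cos(3) ≈ -0.99, RHS = cos(3) + 1 ≈ 0.01001 → counterexample
(5, 4): LHS = cos(9) ≈ -0.9111, RHS = cos(4) + cos(5) ≈ -0.37 → counterexample
(4, 2): LHS = cos(6) ≈ 0.9602, RHS = cos(4) + cos(2) ≈ -1.07 → counterexample
(7, 5): LHS = cos(12) ≈ 0.8439, RHS = cos(5) + cos(7) ≈ 1.038 → counterexample
(3, 6): LHS = cos(9) ≈ -0.9111, RHS = cos(3) + cos(6) ≈ -0.02982 → counterexample
(1, 3): LHS = cos(4) ≈ -0.6536, RHS = cos(3) + cos(1) ≈ -0.4497 → counterexample

That makes 6 counterexamples.

Answer: 6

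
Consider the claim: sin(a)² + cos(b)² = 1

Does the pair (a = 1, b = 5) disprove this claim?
Yes

Substituting a = 1, b = 5:
LHS = sin(1)² + cos(5)² ≈ 0.7885
RHS = 1

Since LHS ≠ RHS, this pair disproves the claim.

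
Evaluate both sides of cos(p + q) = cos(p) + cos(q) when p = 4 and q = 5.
LHS = cos(4 + 5) = cos(9) ≈ -0.9111
RHS = cos(4) + cos(5) ≈ -0.37

LHS ≠ RHS (they differ by about 0.5411), so the equation does not hold here.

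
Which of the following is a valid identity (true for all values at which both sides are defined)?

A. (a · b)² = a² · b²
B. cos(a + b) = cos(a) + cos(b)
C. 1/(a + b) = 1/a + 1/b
A

A: holds — e.g. at (2, 2), both sides equal 16.
B: fails at (2, 4) — LHS = cos(6) ≈ 0.9602, RHS = cos(4) + cos(2) ≈ -1.07.
C: fails at (6, 7) — LHS = 1/13, RHS = 13/42.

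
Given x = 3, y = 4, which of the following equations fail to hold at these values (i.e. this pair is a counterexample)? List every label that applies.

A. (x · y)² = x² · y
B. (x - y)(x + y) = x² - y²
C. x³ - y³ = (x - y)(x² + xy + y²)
Evaluating each claim at the given values:
A. LHS = 144, RHS = 36 → fails here (LHS ≠ RHS)
B. LHS = -7, RHS = -7 → holds here (LHS = RHS)
C. LHS = -37, RHS = -37 → holds here (LHS = RHS)

Answer: A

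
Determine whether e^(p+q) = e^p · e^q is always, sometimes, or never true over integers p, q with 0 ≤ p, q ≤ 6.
Always true

The identity holds for every pair in the range. For instance at (p, q) = (6, 3): both sides equal e^9 ≈ 8103.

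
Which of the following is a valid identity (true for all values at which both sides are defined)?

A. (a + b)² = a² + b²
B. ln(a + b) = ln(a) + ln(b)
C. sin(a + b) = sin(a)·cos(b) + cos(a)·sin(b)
C

A: fails at (1, 2) — LHS = 9, RHS = 5.
B: fails at (1, 2) — LHS = ln(3) ≈ 1.099, RHS = ln(2) ≈ 0.6931.
C: holds — e.g. at (4, 6), both sides equal sin(10) ≈ -0.544.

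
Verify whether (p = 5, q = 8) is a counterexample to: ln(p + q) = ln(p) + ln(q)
Substituting p = 5, q = 8:
LHS = ln(5 + 8) = ln(13) ≈ 2.565
RHS = ln(5) + ln(8) ≈ 3.689

Since LHS ≠ RHS, this pair disproves the claim.

Answer: Yes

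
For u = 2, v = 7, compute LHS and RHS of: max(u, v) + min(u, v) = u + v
LHS = max(2, 7) + min(2, 7) = 9
RHS = 2 + 7 = 9

LHS = RHS: the two sides agree.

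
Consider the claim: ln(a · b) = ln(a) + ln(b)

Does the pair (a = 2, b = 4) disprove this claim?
No

Substituting a = 2, b = 4:
LHS = ln(2 · 4) = ln(8) ≈ 2.079
RHS = ln(2) + ln(4) ≈ 2.079

The sides agree, so this pair does not disprove the claim.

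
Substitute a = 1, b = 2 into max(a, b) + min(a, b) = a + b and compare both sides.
LHS = max(1, 2) + min(1, 2) = 3
RHS = 1 + 2 = 3

LHS = RHS: the two sides agree.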